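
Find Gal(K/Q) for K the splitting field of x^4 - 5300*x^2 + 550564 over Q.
Gal(K/Q) = Z/2Z (cyclic of order 2)

f factors as (x^2 - 106)(x^2 - 5194), so the splitting field is K = Q(sqrt(106), sqrt(5194)). The squarefree part of 106 is 106 and the squarefree part of 5194 is also 106, so sqrt(106) and sqrt(5194) are both rational multiples of sqrt(106). Hence Q(sqrt(106)) = Q(sqrt(5194)) = Q(sqrt(106)), and the splitting field collapses to a single degree-2 extension with Galois group Z/2Z.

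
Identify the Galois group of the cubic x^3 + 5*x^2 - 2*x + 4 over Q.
Gal(K/Q) = S_3 (symmetric group of order 6)

Compute the discriminant of x^3 + (5)*x^2 + (-2)*x + (4): Δ = -3020. Since Δ is not a rational square, the Galois group is not contained in A_3; it must be the full S_3 (irreducibility of the cubic rules out anything smaller).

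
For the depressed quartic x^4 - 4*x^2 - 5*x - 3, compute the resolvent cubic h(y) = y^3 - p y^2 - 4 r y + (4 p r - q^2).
h(y) = y^3 + 4*y^2 + 12*y + 23

Identify coefficients: p = -4, q = -5, r = -3.
Plug into h(y) = y^3 - p y^2 - 4 r y + (4 p r - q^2):
  h(y) = y^3 - (-4) y^2 - 4*(-3) y + (4*(-4)*(-3) - (-5)^2)
       = y^3 + (4) y^2 + (12) y + (23).
Simplifying: h(y) = y^3 + 4*y^2 + 12*y + 23.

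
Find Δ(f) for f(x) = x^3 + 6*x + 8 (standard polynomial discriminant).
Δ = -2592

For a depressed cubic x^3 + p x + q the discriminant is Δ = -4 p^3 - 27 q^2 = -4*(6)^3 - 27*(8)^2 = -864 - 1728 = -2592.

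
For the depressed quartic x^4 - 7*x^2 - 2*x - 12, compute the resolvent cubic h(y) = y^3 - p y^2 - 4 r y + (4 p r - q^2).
h(y) = y^3 + 7*y^2 + 48*y + 332

Identify coefficients: p = -7, q = -2, r = -12.
Plug into h(y) = y^3 - p y^2 - 4 r y + (4 p r - q^2):
  h(y) = y^3 - (-7) y^2 - 4*(-12) y + (4*(-7)*(-12) - (-2)^2)
       = y^3 + (7) y^2 + (48) y + (332).
Simplifying: h(y) = y^3 + 7*y^2 + 48*y + 332.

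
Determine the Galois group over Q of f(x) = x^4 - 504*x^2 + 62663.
Gal(K/Q) = V_4 (Klein four-group, Z/2Z × Z/2Z)

f factors as (x^2 - 223)(x^2 - 281), so the splitting field is K = Q(sqrt(223), sqrt(281)). The elements 223, 281, 62663 are all non-squares in Q, so sqrt(223) and sqrt(281) generate independent quadratic extensions. Thus [K:Q] = 4 and Gal(K/Q) is generated by the two order-2 automorphisms sqrt(223) ↦ -sqrt(223) and sqrt(281) ↦ -sqrt(281), giving V_4.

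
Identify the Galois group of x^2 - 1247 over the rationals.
Gal(K/Q) = Z/2Z (cyclic of order 2)

x^2 - 1247 is irreducible over Q since 1247 is not a rational square. The splitting field Q(sqrt(1247)) has degree 2 over Q, and its unique nontrivial automorphism is sqrt(1247) ↦ -sqrt(1247). Hence Gal(Q(sqrt(1247))/Q) = Z/2Z.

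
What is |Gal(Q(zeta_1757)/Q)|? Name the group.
|Gal(Q(zeta_1757)/Q)| = phi(1757) = 1500; group ≅ (Z/1757Z)^* ≅ Z/6Z × Z/250Z

The n-th cyclotomic polynomial Φ_1757(x) is the minimal polynomial of zeta_1757 over Q and has degree phi(1757) = 1500. So Q(zeta_1757) is a degree-1500 Galois extension with Galois group (Z/1757Z)^*. By CRT, (Z/1757Z)^* ≅ (Z/7Z)^* × (Z/251Z)^*. Each prime-power unit group is (Z/7Z)^* ≅ Z/6Z; (Z/251Z)^* ≅ Z/250Z. Hence Gal(Q(zeta_1757)/Q) ≅ Z/6Z × Z/250Z.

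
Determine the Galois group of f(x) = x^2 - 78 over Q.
Gal(K/Q) = Z/2Z (cyclic of order 2)

x^2 - 78 is irreducible over Q since 78 is not a rational square. The splitting field Q(sqrt(78)) has degree 2 over Q, and its unique nontrivial automorphism is sqrt(78) ↦ -sqrt(78). Hence Gal(Q(sqrt(78))/Q) = Z/2Z.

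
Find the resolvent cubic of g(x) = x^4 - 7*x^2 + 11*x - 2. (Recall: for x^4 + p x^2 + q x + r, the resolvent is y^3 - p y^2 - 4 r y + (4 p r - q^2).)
h(y) = y^3 + 7*y^2 + 8*y - 65

Identify coefficients: p = -7, q = 11, r = -2.
Plug into h(y) = y^3 - p y^2 - 4 r y + (4 p r - q^2):
  h(y) = y^3 - (-7) y^2 - 4*(-2) y + (4*(-7)*(-2) - (11)^2)
       = y^3 + (7) y^2 + (8) y + (-65).
Simplifying: h(y) = y^3 + 7*y^2 + 8*y - 65.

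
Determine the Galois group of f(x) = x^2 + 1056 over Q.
Gal(K/Q) = Z/2Z (cyclic of order 2)

x^2 + 1056 is irreducible over Q since -1056 is not a rational square. The splitting field Q(sqrt(-1056)) has degree 2 over Q, and its unique nontrivial automorphism is sqrt(-1056) ↦ -sqrt(-1056). Hence Gal(Q(sqrt(-1056))/Q) = Z/2Z.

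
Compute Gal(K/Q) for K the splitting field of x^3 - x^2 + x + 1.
Gal(K/Q) = S_3 (symmetric group of order 6)

Compute the discriminant of x^3 + (-1)*x^2 + (1)*x + (1): Δ = -44. Since Δ is not a rational square, the Galois group is not contained in A_3; it must be the full S_3 (irreducibility of the cubic rules out anything smaller).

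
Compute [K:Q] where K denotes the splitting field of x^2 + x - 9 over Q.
[K:Q] = 2

The discriminant of x^2 + (1)*x + (-9) is b^2 - 4c = 1 - (-36) = 37. Since 37 is not a perfect square in Q, the polynomial is irreducible over Q. Its two roots generate a degree-2 extension, so [K:Q] = 2.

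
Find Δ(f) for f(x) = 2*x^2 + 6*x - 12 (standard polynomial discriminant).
Δ = 132

For a quadratic a x^2 + b x + c the discriminant is Δ = b^2 - 4ac = (6)^2 - 4*(2)*(-12) = 36 - (-96) = 132.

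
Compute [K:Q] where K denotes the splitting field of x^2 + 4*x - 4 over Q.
[K:Q] = 2

The discriminant of x^2 + (4)*x + (-4) is b^2 - 4c = 16 - (-16) = 32. Since 32 is not a perfect square in Q, the polynomial is irreducible over Q. Its two roots generate a degree-2 extension, so [K:Q] = 2.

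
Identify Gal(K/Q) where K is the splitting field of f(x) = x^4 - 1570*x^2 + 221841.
Gal(K/Q) = Z/2Z (cyclic of order 2)

f factors as (x^2 - 1413)(x^2 - 157), so the splitting field is K = Q(sqrt(1413), sqrt(157)). The squarefree part of 1413 is 157 and the squarefree part of 157 is also 157, so sqrt(1413) and sqrt(157) are both rational multiples of sqrt(157). Hence Q(sqrt(1413)) = Q(sqrt(157)) = Q(sqrt(157)), and the splitting field collapses to a single degree-2 extension with Galois group Z/2Z.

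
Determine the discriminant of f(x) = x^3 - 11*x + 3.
Δ = 5081

For a depressed cubic x^3 + p x + q the discriminant is Δ = -4 p^3 - 27 q^2 = -4*(-11)^3 - 27*(3)^2 = 5324 - 243 = 5081.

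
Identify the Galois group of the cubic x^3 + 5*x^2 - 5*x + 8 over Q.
Gal(K/Q) = S_3 (symmetric group of order 6)

Compute the discriminant of x^3 + (5)*x^2 + (-5)*x + (8): Δ = -8203. Since Δ is not a rational square, the Galois group is not contained in A_3; it must be the full S_3 (irreducibility of the cubic rules out anything smaller).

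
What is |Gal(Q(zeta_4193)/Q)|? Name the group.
|Gal(Q(zeta_4193)/Q)| = phi(4193) = 3588; group ≅ (Z/4193Z)^* ≅ Z/6Z × Z/598Z

The n-th cyclotomic polynomial Φ_4193(x) is the minimal polynomial of zeta_4193 over Q and has degree phi(4193) = 3588. So Q(zeta_4193) is a degree-3588 Galois extension with Galois group (Z/4193Z)^*. By CRT, (Z/4193Z)^* ≅ (Z/7Z)^* × (Z/599Z)^*. Each prime-power unit group is (Z/7Z)^* ≅ Z/6Z; (Z/599Z)^* ≅ Z/598Z. Hence Gal(Q(zeta_4193)/Q) ≅ Z/6Z × Z/598Z.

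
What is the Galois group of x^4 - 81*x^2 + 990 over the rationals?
Gal(K/Q) = V_4 (Klein four-group, Z/2Z × Z/2Z)

f factors as (x^2 - 66)(x^2 - 15), so the splitting field is K = Q(sqrt(66), sqrt(15)). The elements 66, 15, 990 are all non-squares in Q, so sqrt(66) and sqrt(15) generate independent quadratic extensions. Thus [K:Q] = 4 and Gal(K/Q) is generated by the two order-2 automorphisms sqrt(66) ↦ -sqrt(66) and sqrt(15) ↦ -sqrt(15), giving V_4.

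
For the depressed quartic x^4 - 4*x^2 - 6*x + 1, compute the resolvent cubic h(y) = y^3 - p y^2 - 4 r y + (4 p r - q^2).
h(y) = y^3 + 4*y^2 - 4*y - 52

Identify coefficients: p = -4, q = -6, r = 1.
Plug into h(y) = y^3 - p y^2 - 4 r y + (4 p r - q^2):
  h(y) = y^3 - (-4) y^2 - 4*(1) y + (4*(-4)*(1) - (-6)^2)
       = y^3 + (4) y^2 + (-4) y + (-52).
Simplifying: h(y) = y^3 + 4*y^2 - 4*y - 52.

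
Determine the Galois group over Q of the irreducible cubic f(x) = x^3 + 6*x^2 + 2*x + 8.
Gal(K/Q) = S_3 (symmetric group of order 6)

Compute the discriminant of x^3 + (6)*x^2 + (2)*x + (8): Δ = -6800. Since Δ is not a rational square, the Galois group is not contained in A_3; it must be the full S_3 (irreducibility of the cubic rules out anything smaller).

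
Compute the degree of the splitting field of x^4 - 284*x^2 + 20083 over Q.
[K:Q] = 4

f factors as (x^2 - 151)(x^2 - 133); the splitting field is K = Q(sqrt(151), sqrt(133)). Since 151, 133, and 20083 are all non-squares in Q, the three subfields Q(sqrt(151)), Q(sqrt(133)), Q(sqrt(20083)) are distinct degree-2 extensions, so [K:Q] = 4 (Klein four Galois group).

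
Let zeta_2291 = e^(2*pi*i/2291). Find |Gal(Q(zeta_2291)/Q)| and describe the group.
|Gal(Q(zeta_2291)/Q)| = phi(2291) = 2184; group ≅ (Z/2291Z)^* ≅ Z/28Z × Z/78Z

The n-th cyclotomic polynomial Φ_2291(x) is the minimal polynomial of zeta_2291 over Q and has degree phi(2291) = 2184. So Q(zeta_2291) is a degree-2184 Galois extension with Galois group (Z/2291Z)^*. By CRT, (Z/2291Z)^* ≅ (Z/29Z)^* × (Z/79Z)^*. Each prime-power unit group is (Z/29Z)^* ≅ Z/28Z; (Z/79Z)^* ≅ Z/78Z. Hence Gal(Q(zeta_2291)/Q) ≅ Z/28Z × Z/78Z.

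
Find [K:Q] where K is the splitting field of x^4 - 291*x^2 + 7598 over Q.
[K:Q] = 4

f factors as (x^2 - 29)(x^2 - 262); the splitting field is K = Q(sqrt(29), sqrt(262)). Since 29, 262, and 7598 are all non-squares in Q, the three subfields Q(sqrt(29)), Q(sqrt(262)), Q(sqrt(7598)) are distinct degree-2 extensions, so [K:Q] = 4 (Klein four Galois group).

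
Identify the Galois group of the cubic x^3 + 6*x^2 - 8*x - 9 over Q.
Gal(K/Q) = S_3 (symmetric group of order 6)

Compute the discriminant of x^3 + (6)*x^2 + (-8)*x + (-9): Δ = 17717. Since Δ is not a rational square, the Galois group is not contained in A_3; it must be the full S_3 (irreducibility of the cubic rules out anything smaller).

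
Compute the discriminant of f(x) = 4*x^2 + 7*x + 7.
Δ = -63

For a quadratic a x^2 + b x + c the discriminant is Δ = b^2 - 4ac = (7)^2 - 4*(4)*(7) = 49 - (112) = -63.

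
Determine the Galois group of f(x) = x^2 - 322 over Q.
Gal(K/Q) = Z/2Z (cyclic of order 2)

x^2 - 322 is irreducible over Q since 322 is not a rational square. The splitting field Q(sqrt(322)) has degree 2 over Q, and its unique nontrivial automorphism is sqrt(322) ↦ -sqrt(322). Hence Gal(Q(sqrt(322))/Q) = Z/2Z.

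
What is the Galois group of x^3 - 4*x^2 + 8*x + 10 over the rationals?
Gal(K/Q) = S_3 (symmetric group of order 6)

Compute the discriminant of x^3 + (-4)*x^2 + (8)*x + (10): Δ = -6924. Since Δ is not a rational square, the Galois group is not contained in A_3; it must be the full S_3 (irreducibility of the cubic rules out anything smaller).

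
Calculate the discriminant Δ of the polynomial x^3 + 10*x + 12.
Δ = -7888

For a depressed cubic x^3 + p x + q the discriminant is Δ = -4 p^3 - 27 q^2 = -4*(10)^3 - 27*(12)^2 = -4000 - 3888 = -7888.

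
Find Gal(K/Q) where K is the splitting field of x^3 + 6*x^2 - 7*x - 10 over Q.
Gal(K/Q) = S_3 (symmetric group of order 6)

Compute the discriminant of x^3 + (6)*x^2 + (-7)*x + (-10): Δ = 16636. Since Δ is not a rational square, the Galois group is not contained in A_3; it must be the full S_3 (irreducibility of the cubic rules out anything smaller).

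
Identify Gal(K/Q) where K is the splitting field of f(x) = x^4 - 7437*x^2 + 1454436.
Gal(K/Q) = Z/2Z (cyclic of order 2)

f factors as (x^2 - 201)(x^2 - 7236), so the splitting field is K = Q(sqrt(201), sqrt(7236)). The squarefree part of 201 is 201 and the squarefree part of 7236 is also 201, so sqrt(201) and sqrt(7236) are both rational multiples of sqrt(201). Hence Q(sqrt(201)) = Q(sqrt(7236)) = Q(sqrt(201)), and the splitting field collapses to a single degree-2 extension with Galois group Z/2Z.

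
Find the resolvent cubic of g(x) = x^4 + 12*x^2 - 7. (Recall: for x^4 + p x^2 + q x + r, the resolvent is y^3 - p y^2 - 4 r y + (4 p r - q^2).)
h(y) = y^3 - 12*y^2 + 28*y - 336

Identify coefficients: p = 12, q = 0, r = -7.
Plug into h(y) = y^3 - p y^2 - 4 r y + (4 p r - q^2):
  h(y) = y^3 - (12) y^2 - 4*(-7) y + (4*(12)*(-7) - (0)^2)
       = y^3 + (-12) y^2 + (28) y + (-336).
Simplifying: h(y) = y^3 - 12*y^2 + 28*y - 336.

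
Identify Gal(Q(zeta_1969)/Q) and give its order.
|Gal(Q(zeta_1969)/Q)| = phi(1969) = 1780; group ≅ (Z/1969Z)^* ≅ Z/10Z × Z/178Z

The n-th cyclotomic polynomial Φ_1969(x) is the minimal polynomial of zeta_1969 over Q and has degree phi(1969) = 1780. So Q(zeta_1969) is a degree-1780 Galois extension with Galois group (Z/1969Z)^*. By CRT, (Z/1969Z)^* ≅ (Z/11Z)^* × (Z/179Z)^*. Each prime-power unit group is (Z/11Z)^* ≅ Z/10Z; (Z/179Z)^* ≅ Z/178Z. Hence Gal(Q(zeta_1969)/Q) ≅ Z/10Z × Z/178Z.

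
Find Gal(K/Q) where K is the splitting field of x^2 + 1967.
Gal(K/Q) = Z/2Z (cyclic of order 2)

x^2 + 1967 is irreducible over Q since -1967 is not a rational square. The splitting field Q(sqrt(-1967)) has degree 2 over Q, and its unique nontrivial automorphism is sqrt(-1967) ↦ -sqrt(-1967). Hence Gal(Q(sqrt(-1967))/Q) = Z/2Z.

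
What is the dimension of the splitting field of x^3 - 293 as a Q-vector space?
[K:Q] = 6

x^3 - 293 has one real root r = 293^(1/3) and two complex roots r*zeta_3, r*zeta_3^2 where zeta_3 = e^(2*pi*i/3). The splitting field is Q(r, zeta_3). [Q(r):Q] = 3 and [Q(zeta_3):Q] = 2 with gcd = 1, so [Q(r, zeta_3):Q] = 3 * 2 = 6.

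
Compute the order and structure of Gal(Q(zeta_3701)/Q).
|Gal(Q(zeta_3701)/Q)| = phi(3701) = 3700; group ≅ (Z/3701Z)^* ≅ Z/3700Z

The n-th cyclotomic polynomial Φ_3701(x) is the minimal polynomial of zeta_3701 over Q and has degree phi(3701) = 3700. So Q(zeta_3701) is a degree-3700 Galois extension with Galois group (Z/3701Z)^*. (Z/3701Z)^* is cyclic since 3701 is an odd prime power (or 4). Hence Gal(Q(zeta_3701)/Q) ≅ Z/3700Z.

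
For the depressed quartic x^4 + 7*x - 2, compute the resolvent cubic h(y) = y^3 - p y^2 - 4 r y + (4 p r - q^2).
h(y) = y^3 + 8*y - 49

Identify coefficients: p = 0, q = 7, r = -2.
Plug into h(y) = y^3 - p y^2 - 4 r y + (4 p r - q^2):
  h(y) = y^3 - (0) y^2 - 4*(-2) y + (4*(0)*(-2) - (7)^2)
       = y^3 + (0) y^2 + (8) y + (-49).
Simplifying: h(y) = y^3 + 8*y - 49.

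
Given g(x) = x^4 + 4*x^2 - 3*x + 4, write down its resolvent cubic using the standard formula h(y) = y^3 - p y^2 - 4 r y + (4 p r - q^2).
h(y) = y^3 - 4*y^2 - 16*y + 55

Identify coefficients: p = 4, q = -3, r = 4.
Plug into h(y) = y^3 - p y^2 - 4 r y + (4 p r - q^2):
  h(y) = y^3 - (4) y^2 - 4*(4) y + (4*(4)*(4) - (-3)^2)
       = y^3 + (-4) y^2 + (-16) y + (55).
Simplifying: h(y) = y^3 - 4*y^2 - 16*y + 55.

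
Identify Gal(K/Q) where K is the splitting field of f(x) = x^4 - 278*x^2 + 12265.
Gal(K/Q) = V_4 (Klein four-group, Z/2Z × Z/2Z)

f factors as (x^2 - 55)(x^2 - 223), so the splitting field is K = Q(sqrt(55), sqrt(223)). The elements 55, 223, 12265 are all non-squares in Q, so sqrt(55) and sqrt(223) generate independent quadratic extensions. Thus [K:Q] = 4 and Gal(K/Q) is generated by the two order-2 automorphisms sqrt(55) ↦ -sqrt(55) and sqrt(223) ↦ -sqrt(223), giving V_4.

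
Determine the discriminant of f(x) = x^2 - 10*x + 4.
Δ = 84

For a quadratic a x^2 + b x + c the discriminant is Δ = b^2 - 4ac = (-10)^2 - 4*(1)*(4) = 100 - (16) = 84.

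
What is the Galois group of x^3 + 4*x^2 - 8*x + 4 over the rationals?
Gal(K/Q) = S_3 (symmetric group of order 6)

Compute the discriminant of x^3 + (4)*x^2 + (-8)*x + (4): Δ = -688. Since Δ is not a rational square, the Galois group is not contained in A_3; it must be the full S_3 (irreducibility of the cubic rules out anything smaller).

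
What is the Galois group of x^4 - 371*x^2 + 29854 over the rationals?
Gal(K/Q) = V_4 (Klein four-group, Z/2Z × Z/2Z)

f factors as (x^2 - 253)(x^2 - 118), so the splitting field is K = Q(sqrt(253), sqrt(118)). The elements 253, 118, 29854 are all non-squares in Q, so sqrt(253) and sqrt(118) generate independent quadratic extensions. Thus [K:Q] = 4 and Gal(K/Q) is generated by the two order-2 automorphisms sqrt(253) ↦ -sqrt(253) and sqrt(118) ↦ -sqrt(118), giving V_4.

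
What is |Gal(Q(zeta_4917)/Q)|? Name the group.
|Gal(Q(zeta_4917)/Q)| = phi(4917) = 2960; group ≅ (Z/4917Z)^* ≅ Z/2Z × Z/10Z × Z/148Z

The n-th cyclotomic polynomial Φ_4917(x) is the minimal polynomial of zeta_4917 over Q and has degree phi(4917) = 2960. So Q(zeta_4917) is a degree-2960 Galois extension with Galois group (Z/4917Z)^*. By CRT, (Z/4917Z)^* ≅ (Z/3Z)^* × (Z/11Z)^* × (Z/149Z)^*. Each prime-power unit group is (Z/3Z)^* ≅ Z/2Z; (Z/11Z)^* ≅ Z/10Z; (Z/149Z)^* ≅ Z/148Z. Hence Gal(Q(zeta_4917)/Q) ≅ Z/2Z × Z/10Z × Z/148Z.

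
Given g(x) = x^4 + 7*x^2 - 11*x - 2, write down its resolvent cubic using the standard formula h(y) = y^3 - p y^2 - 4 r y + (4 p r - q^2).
h(y) = y^3 - 7*y^2 + 8*y - 177

Identify coefficients: p = 7, q = -11, r = -2.
Plug into h(y) = y^3 - p y^2 - 4 r y + (4 p r - q^2):
  h(y) = y^3 - (7) y^2 - 4*(-2) y + (4*(7)*(-2) - (-11)^2)
       = y^3 + (-7) y^2 + (8) y + (-177).
Simplifying: h(y) = y^3 - 7*y^2 + 8*y - 177.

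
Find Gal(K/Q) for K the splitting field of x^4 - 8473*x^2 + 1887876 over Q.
Gal(K/Q) = Z/2Z (cyclic of order 2)

f factors as (x^2 - 229)(x^2 - 8244), so the splitting field is K = Q(sqrt(229), sqrt(8244)). The squarefree part of 229 is 229 and the squarefree part of 8244 is also 229, so sqrt(229) and sqrt(8244) are both rational multiples of sqrt(229). Hence Q(sqrt(229)) = Q(sqrt(8244)) = Q(sqrt(229)), and the splitting field collapses to a single degree-2 extension with Galois group Z/2Z.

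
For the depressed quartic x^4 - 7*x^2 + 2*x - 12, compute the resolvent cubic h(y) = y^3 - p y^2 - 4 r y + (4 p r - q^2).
h(y) = y^3 + 7*y^2 + 48*y + 332

Identify coefficients: p = -7, q = 2, r = -12.
Plug into h(y) = y^3 - p y^2 - 4 r y + (4 p r - q^2):
  h(y) = y^3 - (-7) y^2 - 4*(-12) y + (4*(-7)*(-12) - (2)^2)
       = y^3 + (7) y^2 + (48) y + (332).
Simplifying: h(y) = y^3 + 7*y^2 + 48*y + 332.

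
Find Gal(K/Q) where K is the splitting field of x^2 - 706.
Gal(K/Q) = Z/2Z (cyclic of order 2)

x^2 - 706 is irreducible over Q since 706 is not a rational square. The splitting field Q(sqrt(706)) has degree 2 over Q, and its unique nontrivial automorphism is sqrt(706) ↦ -sqrt(706). Hence Gal(Q(sqrt(706))/Q) = Z/2Z.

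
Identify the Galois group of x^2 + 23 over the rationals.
Gal(K/Q) = Z/2Z (cyclic of order 2)

x^2 + 23 is irreducible over Q since -23 is not a rational square. The splitting field Q(sqrt(-23)) has degree 2 over Q, and its unique nontrivial automorphism is sqrt(-23) ↦ -sqrt(-23). Hence Gal(Q(sqrt(-23))/Q) = Z/2Z.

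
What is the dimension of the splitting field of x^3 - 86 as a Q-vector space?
[K:Q] = 6

x^3 - 86 has one real root r = 86^(1/3) and two complex roots r*zeta_3, r*zeta_3^2 where zeta_3 = e^(2*pi*i/3). The splitting field is Q(r, zeta_3). [Q(r):Q] = 3 and [Q(zeta_3):Q] = 2 with gcd = 1, so [Q(r, zeta_3):Q] = 3 * 2 = 6.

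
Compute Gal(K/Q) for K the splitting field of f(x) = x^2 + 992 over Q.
Gal(K/Q) = Z/2Z (cyclic of order 2)

x^2 + 992 is irreducible over Q since -992 is not a rational square. The splitting field Q(sqrt(-992)) has degree 2 over Q, and its unique nontrivial automorphism is sqrt(-992) ↦ -sqrt(-992). Hence Gal(Q(sqrt(-992))/Q) = Z/2Z.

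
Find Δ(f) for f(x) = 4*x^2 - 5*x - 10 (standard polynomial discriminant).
Δ = 185

For a quadratic a x^2 + b x + c the discriminant is Δ = b^2 - 4ac = (-5)^2 - 4*(4)*(-10) = 25 - (-160) = 185.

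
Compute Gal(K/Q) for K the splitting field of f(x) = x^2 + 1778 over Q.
Gal(K/Q) = Z/2Z (cyclic of order 2)

x^2 + 1778 is irreducible over Q since -1778 is not a rational square. The splitting field Q(sqrt(-1778)) has degree 2 over Q, and its unique nontrivial automorphism is sqrt(-1778) ↦ -sqrt(-1778). Hence Gal(Q(sqrt(-1778))/Q) = Z/2Z.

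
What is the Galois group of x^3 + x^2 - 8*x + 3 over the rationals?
Gal(K/Q) = S_3 (symmetric group of order 6)

Compute the discriminant of x^3 + (1)*x^2 + (-8)*x + (3): Δ = 1425. Since Δ is not a rational square, the Galois group is not contained in A_3; it must be the full S_3 (irreducibility of the cubic rules out anything smaller).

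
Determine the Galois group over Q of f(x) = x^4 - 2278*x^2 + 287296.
Gal(K/Q) = Z/2Z (cyclic of order 2)

f factors as (x^2 - 2144)(x^2 - 134), so the splitting field is K = Q(sqrt(2144), sqrt(134)). The squarefree part of 2144 is 134 and the squarefree part of 134 is also 134, so sqrt(2144) and sqrt(134) are both rational multiples of sqrt(134). Hence Q(sqrt(2144)) = Q(sqrt(134)) = Q(sqrt(134)), and the splitting field collapses to a single degree-2 extension with Galois group Z/2Z.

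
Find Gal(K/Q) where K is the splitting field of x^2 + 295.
Gal(K/Q) = Z/2Z (cyclic of order 2)

x^2 + 295 is irreducible over Q since -295 is not a rational square. The splitting field Q(sqrt(-295)) has degree 2 over Q, and its unique nontrivial automorphism is sqrt(-295) ↦ -sqrt(-295). Hence Gal(Q(sqrt(-295))/Q) = Z/2Z.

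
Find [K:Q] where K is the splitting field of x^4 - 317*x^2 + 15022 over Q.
[K:Q] = 4

f factors as (x^2 - 58)(x^2 - 259); the splitting field is K = Q(sqrt(58), sqrt(259)). Since 58, 259, and 15022 are all non-squares in Q, the three subfields Q(sqrt(58)), Q(sqrt(259)), Q(sqrt(15022)) are distinct degree-2 extensions, so [K:Q] = 4 (Klein four Galois group).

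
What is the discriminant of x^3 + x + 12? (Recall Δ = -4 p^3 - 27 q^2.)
Δ = -3892

For a depressed cubic x^3 + p x + q the discriminant is Δ = -4 p^3 - 27 q^2 = -4*(1)^3 - 27*(12)^2 = -4 - 3888 = -3892.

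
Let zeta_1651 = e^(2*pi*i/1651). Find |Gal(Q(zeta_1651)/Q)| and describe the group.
|Gal(Q(zeta_1651)/Q)| = phi(1651) = 1512; group ≅ (Z/1651Z)^* ≅ Z/12Z × Z/126Z

The n-th cyclotomic polynomial Φ_1651(x) is the minimal polynomial of zeta_1651 over Q and has degree phi(1651) = 1512. So Q(zeta_1651) is a degree-1512 Galois extension with Galois group (Z/1651Z)^*. By CRT, (Z/1651Z)^* ≅ (Z/13Z)^* × (Z/127Z)^*. Each prime-power unit group is (Z/13Z)^* ≅ Z/12Z; (Z/127Z)^* ≅ Z/126Z. Hence Gal(Q(zeta_1651)/Q) ≅ Z/12Z × Z/126Z.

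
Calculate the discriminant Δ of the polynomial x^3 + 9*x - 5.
Δ = -3591

For a depressed cubic x^3 + p x + q the discriminant is Δ = -4 p^3 - 27 q^2 = -4*(9)^3 - 27*(-5)^2 = -2916 - 675 = -3591.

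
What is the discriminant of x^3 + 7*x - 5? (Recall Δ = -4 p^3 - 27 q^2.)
Δ = -2047

For a depressed cubic x^3 + p x + q the discriminant is Δ = -4 p^3 - 27 q^2 = -4*(7)^3 - 27*(-5)^2 = -1372 - 675 = -2047.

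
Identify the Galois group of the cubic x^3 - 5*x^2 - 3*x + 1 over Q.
Gal(K/Q) = S_3 (symmetric group of order 6)

Compute the discriminant of x^3 + (-5)*x^2 + (-3)*x + (1): Δ = 1076. Since Δ is not a rational square, the Galois group is not contained in A_3; it must be the full S_3 (irreducibility of the cubic rules out anything smaller).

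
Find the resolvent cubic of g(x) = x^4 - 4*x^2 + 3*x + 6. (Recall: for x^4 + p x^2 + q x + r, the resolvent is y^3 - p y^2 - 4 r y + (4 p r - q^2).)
h(y) = y^3 + 4*y^2 - 24*y - 105

Identify coefficients: p = -4, q = 3, r = 6.
Plug into h(y) = y^3 - p y^2 - 4 r y + (4 p r - q^2):
  h(y) = y^3 - (-4) y^2 - 4*(6) y + (4*(-4)*(6) - (3)^2)
       = y^3 + (4) y^2 + (-24) y + (-105).
Simplifying: h(y) = y^3 + 4*y^2 - 24*y - 105.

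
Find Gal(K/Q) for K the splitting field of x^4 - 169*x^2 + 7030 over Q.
Gal(K/Q) = V_4 (Klein four-group, Z/2Z × Z/2Z)

f factors as (x^2 - 95)(x^2 - 74), so the splitting field is K = Q(sqrt(95), sqrt(74)). The elements 95, 74, 7030 are all non-squares in Q, so sqrt(95) and sqrt(74) generate independent quadratic extensions. Thus [K:Q] = 4 and Gal(K/Q) is generated by the two order-2 automorphisms sqrt(95) ↦ -sqrt(95) and sqrt(74) ↦ -sqrt(74), giving V_4.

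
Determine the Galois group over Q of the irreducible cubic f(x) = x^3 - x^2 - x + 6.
Gal(K/Q) = S_3 (symmetric group of order 6)

Compute the discriminant of x^3 + (-1)*x^2 + (-1)*x + (6): Δ = -835. Since Δ is not a rational square, the Galois group is not contained in A_3; it must be the full S_3 (irreducibility of the cubic rules out anything smaller).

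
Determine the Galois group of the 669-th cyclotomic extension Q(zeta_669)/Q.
|Gal(Q(zeta_669)/Q)| = phi(669) = 444; group ≅ (Z/669Z)^* ≅ Z/2Z × Z/222Z

The n-th cyclotomic polynomial Φ_669(x) is the minimal polynomial of zeta_669 over Q and has degree phi(669) = 444. So Q(zeta_669) is a degree-444 Galois extension with Galois group (Z/669Z)^*. By CRT, (Z/669Z)^* ≅ (Z/3Z)^* × (Z/223Z)^*. Each prime-power unit group is (Z/3Z)^* ≅ Z/2Z; (Z/223Z)^* ≅ Z/222Z. Hence Gal(Q(zeta_669)/Q) ≅ Z/2Z × Z/222Z.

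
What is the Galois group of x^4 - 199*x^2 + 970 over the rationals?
Gal(K/Q) = V_4 (Klein four-group, Z/2Z × Z/2Z)

f factors as (x^2 - 194)(x^2 - 5), so the splitting field is K = Q(sqrt(194), sqrt(5)). The elements 194, 5, 970 are all non-squares in Q, so sqrt(194) and sqrt(5) generate independent quadratic extensions. Thus [K:Q] = 4 and Gal(K/Q) is generated by the two order-2 automorphisms sqrt(194) ↦ -sqrt(194) and sqrt(5) ↦ -sqrt(5), giving V_4.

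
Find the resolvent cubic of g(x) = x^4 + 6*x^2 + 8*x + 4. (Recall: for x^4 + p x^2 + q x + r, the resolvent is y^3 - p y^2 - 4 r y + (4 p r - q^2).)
h(y) = y^3 - 6*y^2 - 16*y + 32

Identify coefficients: p = 6, q = 8, r = 4.
Plug into h(y) = y^3 - p y^2 - 4 r y + (4 p r - q^2):
  h(y) = y^3 - (6) y^2 - 4*(4) y + (4*(6)*(4) - (8)^2)
       = y^3 + (-6) y^2 + (-16) y + (32).
Simplifying: h(y) = y^3 - 6*y^2 - 16*y + 32.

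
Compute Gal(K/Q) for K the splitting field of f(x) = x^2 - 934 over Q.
Gal(K/Q) = Z/2Z (cyclic of order 2)

x^2 - 934 is irreducible over Q since 934 is not a rational square. The splitting field Q(sqrt(934)) has degree 2 over Q, and its unique nontrivial automorphism is sqrt(934) ↦ -sqrt(934). Hence Gal(Q(sqrt(934))/Q) = Z/2Z.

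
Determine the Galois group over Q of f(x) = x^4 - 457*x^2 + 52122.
Gal(K/Q) = V_4 (Klein four-group, Z/2Z × Z/2Z)

f factors as (x^2 - 238)(x^2 - 219), so the splitting field is K = Q(sqrt(238), sqrt(219)). The elements 238, 219, 52122 are all non-squares in Q, so sqrt(238) and sqrt(219) generate independent quadratic extensions. Thus [K:Q] = 4 and Gal(K/Q) is generated by the two order-2 automorphisms sqrt(238) ↦ -sqrt(238) and sqrt(219) ↦ -sqrt(219), giving V_4.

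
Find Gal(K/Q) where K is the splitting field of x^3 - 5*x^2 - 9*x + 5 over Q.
Gal(K/Q) = A_3 (cyclic of order 3)

Compute the discriminant of x^3 + (-5)*x^2 + (-9)*x + (5): Δ = 10816. Since Δ is a perfect square (Δ = 104^2), the Galois group is contained in A_3. Irreducibility forces the group to be transitive on three roots, so Gal = A_3.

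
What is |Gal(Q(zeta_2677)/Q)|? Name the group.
|Gal(Q(zeta_2677)/Q)| = phi(2677) = 2676; group ≅ (Z/2677Z)^* ≅ Z/2676Z

The n-th cyclotomic polynomial Φ_2677(x) is the minimal polynomial of zeta_2677 over Q and has degree phi(2677) = 2676. So Q(zeta_2677) is a degree-2676 Galois extension with Galois group (Z/2677Z)^*. (Z/2677Z)^* is cyclic since 2677 is an odd prime power (or 4). Hence Gal(Q(zeta_2677)/Q) ≅ Z/2676Z.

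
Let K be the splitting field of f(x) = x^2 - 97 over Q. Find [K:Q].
[K:Q] = 2

The polynomial x^2 - 97 is irreducible over Q since 97 is not a perfect square. Its splitting field is Q(sqrt(97)), which has degree 2 over Q.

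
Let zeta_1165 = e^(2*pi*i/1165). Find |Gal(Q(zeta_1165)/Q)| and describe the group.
|Gal(Q(zeta_1165)/Q)| = phi(1165) = 928; group ≅ (Z/1165Z)^* ≅ Z/4Z × Z/232Z

The n-th cyclotomic polynomial Φ_1165(x) is the minimal polynomial of zeta_1165 over Q and has degree phi(1165) = 928. So Q(zeta_1165) is a degree-928 Galois extension with Galois group (Z/1165Z)^*. By CRT, (Z/1165Z)^* ≅ (Z/5Z)^* × (Z/233Z)^*. Each prime-power unit group is (Z/5Z)^* ≅ Z/4Z; (Z/233Z)^* ≅ Z/232Z. Hence Gal(Q(zeta_1165)/Q) ≅ Z/4Z × Z/232Z.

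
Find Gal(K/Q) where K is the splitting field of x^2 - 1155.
Gal(K/Q) = Z/2Z (cyclic of order 2)

x^2 - 1155 is irreducible over Q since 1155 is not a rational square. The splitting field Q(sqrt(1155)) has degree 2 over Q, and its unique nontrivial automorphism is sqrt(1155) ↦ -sqrt(1155). Hence Gal(Q(sqrt(1155))/Q) = Z/2Z.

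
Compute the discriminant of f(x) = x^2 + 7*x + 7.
Δ = 21

For a quadratic a x^2 + b x + c the discriminant is Δ = b^2 - 4ac = (7)^2 - 4*(1)*(7) = 49 - (28) = 21.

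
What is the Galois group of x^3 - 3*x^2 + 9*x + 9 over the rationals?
Gal(K/Q) = S_3 (symmetric group of order 6)

Compute the discriminant of x^3 + (-3)*x^2 + (9)*x + (9): Δ = -7776. Since Δ is not a rational square, the Galois group is not contained in A_3; it must be the full S_3 (irreducibility of the cubic rules out anything smaller).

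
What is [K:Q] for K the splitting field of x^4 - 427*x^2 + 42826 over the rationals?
[K:Q] = 4

f factors as (x^2 - 161)(x^2 - 266); the splitting field is K = Q(sqrt(161), sqrt(266)). Since 161, 266, and 42826 are all non-squares in Q, the three subfields Q(sqrt(161)), Q(sqrt(266)), Q(sqrt(42826)) are distinct degree-2 extensions, so [K:Q] = 4 (Klein four Galois group).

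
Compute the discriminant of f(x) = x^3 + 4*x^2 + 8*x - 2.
Δ = -1772

For x^3 + a x^2 + b x + c the discriminant is Δ = 18 a b c - 4 a^3 c + a^2 b^2 - 4 b^3 - 27 c^2.
Plug a = 4, b = 8, c = -2:
  18*(4)*(8)*(-2) - 4*(4)^3*(-2) + (4)^2*(8)^2 - 4*(8)^3 - 27*(-2)^2
  = -1152 + (512) + 1024 + (-2048) + (-108)
  = -1772.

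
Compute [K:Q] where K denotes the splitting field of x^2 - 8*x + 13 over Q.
[K:Q] = 2

The discriminant of x^2 + (-8)*x + (13) is b^2 - 4c = 64 - (52) = 12. Since 12 is not a perfect square in Q, the polynomial is irreducible over Q. Its two roots generate a degree-2 extension, so [K:Q] = 2.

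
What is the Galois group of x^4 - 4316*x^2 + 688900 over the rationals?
Gal(K/Q) = Z/2Z (cyclic of order 2)

f factors as (x^2 - 166)(x^2 - 4150), so the splitting field is K = Q(sqrt(166), sqrt(4150)). The squarefree part of 166 is 166 and the squarefree part of 4150 is also 166, so sqrt(166) and sqrt(4150) are both rational multiples of sqrt(166). Hence Q(sqrt(166)) = Q(sqrt(4150)) = Q(sqrt(166)), and the splitting field collapses to a single degree-2 extension with Galois group Z/2Z.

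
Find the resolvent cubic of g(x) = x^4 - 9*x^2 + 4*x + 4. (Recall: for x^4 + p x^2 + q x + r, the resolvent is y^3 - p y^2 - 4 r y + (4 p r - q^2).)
h(y) = y^3 + 9*y^2 - 16*y - 160

Identify coefficients: p = -9, q = 4, r = 4.
Plug into h(y) = y^3 - p y^2 - 4 r y + (4 p r - q^2):
  h(y) = y^3 - (-9) y^2 - 4*(4) y + (4*(-9)*(4) - (4)^2)
       = y^3 + (9) y^2 + (-16) y + (-160).
Simplifying: h(y) = y^3 + 9*y^2 - 16*y - 160.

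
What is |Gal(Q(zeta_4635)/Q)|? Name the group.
|Gal(Q(zeta_4635)/Q)| = phi(4635) = 2448; group ≅ (Z/4635Z)^* ≅ Z/4Z × Z/6Z × Z/102Z

The n-th cyclotomic polynomial Φ_4635(x) is the minimal polynomial of zeta_4635 over Q and has degree phi(4635) = 2448. So Q(zeta_4635) is a degree-2448 Galois extension with Galois group (Z/4635Z)^*. By CRT, (Z/4635Z)^* ≅ (Z/9Z)^* × (Z/5Z)^* × (Z/103Z)^*. Each prime-power unit group is (Z/9Z)^* ≅ Z/6Z; (Z/5Z)^* ≅ Z/4Z; (Z/103Z)^* ≅ Z/102Z. Hence Gal(Q(zeta_4635)/Q) ≅ Z/4Z × Z/6Z × Z/102Z.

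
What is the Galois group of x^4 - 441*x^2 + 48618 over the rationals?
Gal(K/Q) = V_4 (Klein four-group, Z/2Z × Z/2Z)

f factors as (x^2 - 219)(x^2 - 222), so the splitting field is K = Q(sqrt(219), sqrt(222)). The elements 219, 222, 48618 are all non-squares in Q, so sqrt(219) and sqrt(222) generate independent quadratic extensions. Thus [K:Q] = 4 and Gal(K/Q) is generated by the two order-2 automorphisms sqrt(219) ↦ -sqrt(219) and sqrt(222) ↦ -sqrt(222), giving V_4.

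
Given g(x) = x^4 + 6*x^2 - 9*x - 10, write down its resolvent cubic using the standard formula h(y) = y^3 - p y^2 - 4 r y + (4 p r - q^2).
h(y) = y^3 - 6*y^2 + 40*y - 321

Identify coefficients: p = 6, q = -9, r = -10.
Plug into h(y) = y^3 - p y^2 - 4 r y + (4 p r - q^2):
  h(y) = y^3 - (6) y^2 - 4*(-10) y + (4*(6)*(-10) - (-9)^2)
       = y^3 + (-6) y^2 + (40) y + (-321).
Simplifying: h(y) = y^3 - 6*y^2 + 40*y - 321.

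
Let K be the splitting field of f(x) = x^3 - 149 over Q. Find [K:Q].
[K:Q] = 6

x^3 - 149 has one real root r = 149^(1/3) and two complex roots r*zeta_3, r*zeta_3^2 where zeta_3 = e^(2*pi*i/3). The splitting field is Q(r, zeta_3). [Q(r):Q] = 3 and [Q(zeta_3):Q] = 2 with gcd = 1, so [Q(r, zeta_3):Q] = 3 * 2 = 6.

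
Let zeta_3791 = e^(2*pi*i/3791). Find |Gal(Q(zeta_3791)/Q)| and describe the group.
|Gal(Q(zeta_3791)/Q)| = phi(3791) = 3552; group ≅ (Z/3791Z)^* ≅ Z/16Z × Z/222Z

The n-th cyclotomic polynomial Φ_3791(x) is the minimal polynomial of zeta_3791 over Q and has degree phi(3791) = 3552. So Q(zeta_3791) is a degree-3552 Galois extension with Galois group (Z/3791Z)^*. By CRT, (Z/3791Z)^* ≅ (Z/17Z)^* × (Z/223Z)^*. Each prime-power unit group is (Z/17Z)^* ≅ Z/16Z; (Z/223Z)^* ≅ Z/222Z. Hence Gal(Q(zeta_3791)/Q) ≅ Z/16Z × Z/222Z.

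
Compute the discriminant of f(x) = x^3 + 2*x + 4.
Δ = -464

For a depressed cubic x^3 + p x + q the discriminant is Δ = -4 p^3 - 27 q^2 = -4*(2)^3 - 27*(4)^2 = -32 - 432 = -464.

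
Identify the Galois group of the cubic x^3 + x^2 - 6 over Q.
Gal(K/Q) = S_3 (symmetric group of order 6)

Compute the discriminant of x^3 + (1)*x^2 + (0)*x + (-6): Δ = -948. Since Δ is not a rational square, the Galois group is not contained in A_3; it must be the full S_3 (irreducibility of the cubic rules out anything smaller).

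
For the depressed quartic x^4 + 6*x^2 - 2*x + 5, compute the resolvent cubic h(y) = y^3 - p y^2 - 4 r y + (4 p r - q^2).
h(y) = y^3 - 6*y^2 - 20*y + 116

Identify coefficients: p = 6, q = -2, r = 5.
Plug into h(y) = y^3 - p y^2 - 4 r y + (4 p r - q^2):
  h(y) = y^3 - (6) y^2 - 4*(5) y + (4*(6)*(5) - (-2)^2)
       = y^3 + (-6) y^2 + (-20) y + (116).
Simplifying: h(y) = y^3 - 6*y^2 - 20*y + 116.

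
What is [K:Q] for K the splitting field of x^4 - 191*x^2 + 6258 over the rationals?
[K:Q] = 4

f factors as (x^2 - 42)(x^2 - 149); the splitting field is K = Q(sqrt(42), sqrt(149)). Since 42, 149, and 6258 are all non-squares in Q, the three subfields Q(sqrt(42)), Q(sqrt(149)), Q(sqrt(6258)) are distinct degree-2 extensions, so [K:Q] = 4 (Klein four Galois group).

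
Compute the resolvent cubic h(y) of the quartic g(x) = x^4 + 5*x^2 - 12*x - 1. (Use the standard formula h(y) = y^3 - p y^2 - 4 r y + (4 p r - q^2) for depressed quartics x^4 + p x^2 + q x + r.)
h(y) = y^3 - 5*y^2 + 4*y - 164

Identify coefficients: p = 5, q = -12, r = -1.
Plug into h(y) = y^3 - p y^2 - 4 r y + (4 p r - q^2):
  h(y) = y^3 - (5) y^2 - 4*(-1) y + (4*(5)*(-1) - (-12)^2)
       = y^3 + (-5) y^2 + (4) y + (-164).
Simplifying: h(y) = y^3 - 5*y^2 + 4*y - 164.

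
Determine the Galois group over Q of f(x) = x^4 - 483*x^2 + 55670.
Gal(K/Q) = V_4 (Klein four-group, Z/2Z × Z/2Z)

f factors as (x^2 - 190)(x^2 - 293), so the splitting field is K = Q(sqrt(190), sqrt(293)). The elements 190, 293, 55670 are all non-squares in Q, so sqrt(190) and sqrt(293) generate independent quadratic extensions. Thus [K:Q] = 4 and Gal(K/Q) is generated by the two order-2 automorphisms sqrt(190) ↦ -sqrt(190) and sqrt(293) ↦ -sqrt(293), giving V_4.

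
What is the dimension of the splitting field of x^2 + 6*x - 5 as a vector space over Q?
[K:Q] = 2

The discriminant of x^2 + (6)*x + (-5) is b^2 - 4c = 36 - (-20) = 56. Since 56 is not a perfect square in Q, the polynomial is irreducible over Q. Its two roots generate a degree-2 extension, so [K:Q] = 2.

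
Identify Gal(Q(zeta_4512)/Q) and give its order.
|Gal(Q(zeta_4512)/Q)| = phi(4512) = 1472; group ≅ (Z/4512Z)^* ≅ Z/2Z × Z/2Z × Z/8Z × Z/46Z

The n-th cyclotomic polynomial Φ_4512(x) is the minimal polynomial of zeta_4512 over Q and has degree phi(4512) = 1472. So Q(zeta_4512) is a degree-1472 Galois extension with Galois group (Z/4512Z)^*. By CRT, (Z/4512Z)^* ≅ (Z/32Z)^* × (Z/3Z)^* × (Z/47Z)^*. Each prime-power unit group is (Z/32Z)^* ≅ Z/2Z × Z/8Z; (Z/3Z)^* ≅ Z/2Z; (Z/47Z)^* ≅ Z/46Z. Hence Gal(Q(zeta_4512)/Q) ≅ Z/2Z × Z/2Z × Z/8Z × Z/46Z.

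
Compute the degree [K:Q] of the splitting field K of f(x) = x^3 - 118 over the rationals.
[K:Q] = 6

x^3 - 118 has one real root r = 118^(1/3) and two complex roots r*zeta_3, r*zeta_3^2 where zeta_3 = e^(2*pi*i/3). The splitting field is Q(r, zeta_3). [Q(r):Q] = 3 and [Q(zeta_3):Q] = 2 with gcd = 1, so [Q(r, zeta_3):Q] = 3 * 2 = 6.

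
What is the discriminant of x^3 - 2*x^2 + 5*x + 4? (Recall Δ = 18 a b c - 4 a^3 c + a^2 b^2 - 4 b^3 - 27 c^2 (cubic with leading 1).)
Δ = -1424

For x^3 + a x^2 + b x + c the discriminant is Δ = 18 a b c - 4 a^3 c + a^2 b^2 - 4 b^3 - 27 c^2.
Plug a = -2, b = 5, c = 4:
  18*(-2)*(5)*(4) - 4*(-2)^3*(4) + (-2)^2*(5)^2 - 4*(5)^3 - 27*(4)^2
  = -720 + (128) + 100 + (-500) + (-432)
  = -1424.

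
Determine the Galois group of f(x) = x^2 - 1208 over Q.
Gal(K/Q) = Z/2Z (cyclic of order 2)

x^2 - 1208 is irreducible over Q since 1208 is not a rational square. The splitting field Q(sqrt(1208)) has degree 2 over Q, and its unique nontrivial automorphism is sqrt(1208) ↦ -sqrt(1208). Hence Gal(Q(sqrt(1208))/Q) = Z/2Z.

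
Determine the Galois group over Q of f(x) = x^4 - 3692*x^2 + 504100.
Gal(K/Q) = Z/2Z (cyclic of order 2)

f factors as (x^2 - 3550)(x^2 - 142), so the splitting field is K = Q(sqrt(3550), sqrt(142)). The squarefree part of 3550 is 142 and the squarefree part of 142 is also 142, so sqrt(3550) and sqrt(142) are both rational multiples of sqrt(142). Hence Q(sqrt(3550)) = Q(sqrt(142)) = Q(sqrt(142)), and the splitting field collapses to a single degree-2 extension with Galois group Z/2Z.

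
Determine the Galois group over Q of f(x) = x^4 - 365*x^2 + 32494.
Gal(K/Q) = V_4 (Klein four-group, Z/2Z × Z/2Z)

f factors as (x^2 - 211)(x^2 - 154), so the splitting field is K = Q(sqrt(211), sqrt(154)). The elements 211, 154, 32494 are all non-squares in Q, so sqrt(211) and sqrt(154) generate independent quadratic extensions. Thus [K:Q] = 4 and Gal(K/Q) is generated by the two order-2 automorphisms sqrt(211) ↦ -sqrt(211) and sqrt(154) ↦ -sqrt(154), giving V_4.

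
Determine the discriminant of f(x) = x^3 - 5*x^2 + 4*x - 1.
Δ = -23

For x^3 + a x^2 + b x + c the discriminant is Δ = 18 a b c - 4 a^3 c + a^2 b^2 - 4 b^3 - 27 c^2.
Plug a = -5, b = 4, c = -1:
  18*(-5)*(4)*(-1) - 4*(-5)^3*(-1) + (-5)^2*(4)^2 - 4*(4)^3 - 27*(-1)^2
  = 360 + (-500) + 400 + (-256) + (-27)
  = -23.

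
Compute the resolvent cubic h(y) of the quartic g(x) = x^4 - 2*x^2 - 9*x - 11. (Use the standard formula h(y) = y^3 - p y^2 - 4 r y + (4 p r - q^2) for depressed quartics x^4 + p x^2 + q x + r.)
h(y) = y^3 + 2*y^2 + 44*y + 7

Identify coefficients: p = -2, q = -9, r = -11.
Plug into h(y) = y^3 - p y^2 - 4 r y + (4 p r - q^2):
  h(y) = y^3 - (-2) y^2 - 4*(-11) y + (4*(-2)*(-11) - (-9)^2)
       = y^3 + (2) y^2 + (44) y + (7).
Simplifying: h(y) = y^3 + 2*y^2 + 44*y + 7.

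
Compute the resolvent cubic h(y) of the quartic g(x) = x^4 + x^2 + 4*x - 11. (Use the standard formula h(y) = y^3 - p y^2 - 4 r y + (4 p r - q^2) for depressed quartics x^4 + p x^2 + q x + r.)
h(y) = y^3 - y^2 + 44*y - 60

Identify coefficients: p = 1, q = 4, r = -11.
Plug into h(y) = y^3 - p y^2 - 4 r y + (4 p r - q^2):
  h(y) = y^3 - (1) y^2 - 4*(-11) y + (4*(1)*(-11) - (4)^2)
       = y^3 + (-1) y^2 + (44) y + (-60).
Simplifying: h(y) = y^3 - y^2 + 44*y - 60.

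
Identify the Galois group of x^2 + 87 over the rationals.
Gal(K/Q) = Z/2Z (cyclic of order 2)

x^2 + 87 is irreducible over Q since -87 is not a rational square. The splitting field Q(sqrt(-87)) has degree 2 over Q, and its unique nontrivial automorphism is sqrt(-87) ↦ -sqrt(-87). Hence Gal(Q(sqrt(-87))/Q) = Z/2Z.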